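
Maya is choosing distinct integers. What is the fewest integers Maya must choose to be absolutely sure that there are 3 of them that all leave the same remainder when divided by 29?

59

By pigeonhole, the 29 residue classes mod 29 are the pigeonholes.
With 58 integers one could put 2 in each residue class and have no class reach 3.
The 59th integer pushes some class to 3, so 29·2 + 1 = 59.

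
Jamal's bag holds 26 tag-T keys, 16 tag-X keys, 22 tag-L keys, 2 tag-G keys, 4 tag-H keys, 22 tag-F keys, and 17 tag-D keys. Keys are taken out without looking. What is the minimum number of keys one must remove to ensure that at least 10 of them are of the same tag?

An adversary could hand out at most 9 keys per tag (tag-G, tag-H run out sooner): 9 + 9 + 9 + 2 + 4 + 9 + 9 = 51 keys and still no tag has 10.
One more key lands in a tag already at 9, so 52 draws are enough and 51 are not.

52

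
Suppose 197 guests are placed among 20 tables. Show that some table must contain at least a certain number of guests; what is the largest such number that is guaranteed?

10

The 20 tables are the holes and the 197 guests are the pigeons.
If every table held at most 9 guests, the total would be at most 20 × 9 = 180, which is less than 197.
So some table holds at least ⌈197/20⌉ = 10 guests.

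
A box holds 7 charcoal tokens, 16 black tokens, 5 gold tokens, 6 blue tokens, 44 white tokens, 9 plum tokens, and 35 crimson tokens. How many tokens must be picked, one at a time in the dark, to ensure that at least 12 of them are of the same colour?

61

The 7 colours are the holes; the tokens drawn are the pigeons.
To avoid 12 of any one colour, the worst case takes at most 11 of each colour, or every token of a colour that has fewer than 11.
That gives 7 + 11 + 5 + 6 + 11 + 9 + 11 = 60 tokens with no colour reaching 12.
The next token forces some colour to 12, so 60 + 1 = 61.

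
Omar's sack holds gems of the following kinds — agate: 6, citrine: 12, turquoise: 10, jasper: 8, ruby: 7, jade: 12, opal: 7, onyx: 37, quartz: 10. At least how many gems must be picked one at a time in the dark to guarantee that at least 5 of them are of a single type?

37

By the pigeonhole principle, put each drawn gem into a box by type. The largest draw with every box below 5 takes min(count, 4) from each type.
Σ min(cᵢ, 4) = 4 + 4 + 4 + 4 + 4 + 4 + 4 + 4 + 4 = 36.
Draw number 36 + 1 = 37 must push one box to 5.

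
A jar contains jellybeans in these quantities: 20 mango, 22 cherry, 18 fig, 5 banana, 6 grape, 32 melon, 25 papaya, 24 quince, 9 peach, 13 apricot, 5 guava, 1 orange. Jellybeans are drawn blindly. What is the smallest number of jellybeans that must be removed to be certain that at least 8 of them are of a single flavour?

Put each drawn jellybean into a box by flavour. The largest draw with every box below 8 takes min(count, 7) from each flavour; flavours with fewer than 7 contribute all they have.
Σ min(cᵢ, 7) = 7 + 7 + 7 + 5 + 6 + 7 + 7 + 7 + 7 + 7 + 5 + 1 = 73.
Draw number 73 + 1 = 74 must push one box to 8.

74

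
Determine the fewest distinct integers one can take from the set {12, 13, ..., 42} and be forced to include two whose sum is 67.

Two chosen integers sum to 67 exactly when both halves of some pair {x, 67−x} with 25 ≤ x ≤ 67−x ≤ 42 are chosen — 9 such pairs.
The remaining 13 elements (those with no distinct partner in range) can never complete a 67-sum, so the worst case takes all of them and one from each pair: 13 + 9 = 22.
The 23rd integer has to be the second member of some pair, so 22 + 1 = 23.

23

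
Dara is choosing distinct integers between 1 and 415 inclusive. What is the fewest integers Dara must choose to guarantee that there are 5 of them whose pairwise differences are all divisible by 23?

93

Integers whose pairwise differences are multiples of 23 are exactly those sharing a remainder mod 23. By pigeonhole, the 23 residue classes mod 23 are the pigeonholes.
With 92 integers one could put 4 in each residue class and have no class reach 5.
The 93rd integer pushes some class to 5, so 23·4 + 1 = 93.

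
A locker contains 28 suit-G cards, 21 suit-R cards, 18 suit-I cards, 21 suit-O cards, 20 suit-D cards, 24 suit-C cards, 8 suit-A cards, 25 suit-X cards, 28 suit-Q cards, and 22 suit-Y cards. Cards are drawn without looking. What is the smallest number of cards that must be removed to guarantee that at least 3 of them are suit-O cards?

In the worst case for collecting suit-O cards, every non-suit-O card comes out first.
There are 28 + 21 + 18 + 20 + 24 + 8 + 25 + 28 + 22 = 194 non-suit-O cards altogether.
After those, each further card must be suit-O, so 194 + 3 = 197 draws guarantee 3 suit-O cards.

197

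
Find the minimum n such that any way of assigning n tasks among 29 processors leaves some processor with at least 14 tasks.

378

With 377 tasks one could put exactly 13 in each of the 29 processors, and no processor would reach 14.
One more task must land in a processor that already has 13, giving it 14.
So 29 × 13 + 1 = 378 tasks are required.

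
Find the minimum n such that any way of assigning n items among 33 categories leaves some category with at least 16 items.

496

With 495 items one could put exactly 15 in each of the 33 categories, and no category would reach 16.
One more item must land in a category that already has 15, giving it 16.
So 33 × 15 + 1 = 496 items are required.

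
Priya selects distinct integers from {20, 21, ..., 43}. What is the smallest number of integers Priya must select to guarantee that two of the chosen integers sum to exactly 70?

17

Group the elements by complementary pair {x, 70−x}: {27,43}, {28,42}, {29,41}, …, giving 8 two-element pairs, the single value 35 (it cannot pair with itself since the integers are distinct), and 7 integers whose partner 70−x falls outside [20,43].
Treating each of those 16 groups as a pigeonhole, one can pick one integer per group — 16 integers — with no two summing to 70.
The 17th integer lands in an occupied pair, forcing a sum of 70.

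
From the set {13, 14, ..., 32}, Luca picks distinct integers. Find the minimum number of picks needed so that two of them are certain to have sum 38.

A set avoiding the sum 38 can contain at most one of each pair {x, 38−x}, plus the 8 elements whose complement lies outside the range or equal to its own complement.
The integers 19, …, 32 (14 of them) are such a set: any two sum to at least 19+20 = 39 > 38.
By pigeonhole, any 15th integer completes one of the 6 pairs, so 15 choices force a sum of 38.

15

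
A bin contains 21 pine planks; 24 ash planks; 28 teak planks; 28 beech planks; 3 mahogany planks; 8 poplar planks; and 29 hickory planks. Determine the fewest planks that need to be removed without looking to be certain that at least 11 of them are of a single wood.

An adversary could hand out at most 10 planks per wood (mahogany, poplar run out sooner): 10 + 10 + 10 + 10 + 3 + 8 + 10 = 61 planks and still no wood has 11.
One more plank lands in a wood already at 10, so 62 draws are enough and 61 are not.

62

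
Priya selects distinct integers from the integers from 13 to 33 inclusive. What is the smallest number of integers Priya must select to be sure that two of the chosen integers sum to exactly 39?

Group the elements by complementary pair {x, 39−x}: {13,26}, {14,25}, {15,24}, …, giving 7 two-element pairs and 7 integers whose partner 39−x falls outside [13,33].
By pigeonhole, treating each of those 14 groups as a pigeonhole, one can pick one integer per group — 14 integers — with no two summing to 39.
The 15th integer lands in an occupied pair, forcing a sum of 39.

15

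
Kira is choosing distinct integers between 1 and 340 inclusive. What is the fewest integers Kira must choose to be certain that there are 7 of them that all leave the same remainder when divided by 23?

By pigeonhole, the 23 residue classes mod 23 are the pigeonholes.
With 138 integers one could put 6 in each residue class and have no class reach 7.
The 139th integer pushes some class to 7, so 23·6 + 1 = 139.

139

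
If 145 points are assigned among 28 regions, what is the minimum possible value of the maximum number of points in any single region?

6

The 28 regions are the holes and the 145 points are the pigeons.
If every region held at most 5 points, the total would be at most 28 × 5 = 140, which is less than 145.
So some region holds at least ⌈145/28⌉ = 6 points.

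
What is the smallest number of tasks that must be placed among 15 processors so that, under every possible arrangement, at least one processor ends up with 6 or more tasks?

76

With 75 tasks one could put exactly 5 in each of the 15 processors, and no processor would reach 6.
One more task must land in a processor that already has 5, giving it 6.
So 15 × 5 + 1 = 76 tasks are required.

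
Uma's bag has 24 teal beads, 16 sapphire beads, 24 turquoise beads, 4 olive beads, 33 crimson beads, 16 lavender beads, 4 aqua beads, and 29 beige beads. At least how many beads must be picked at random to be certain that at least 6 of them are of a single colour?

39

An adversary could hand out at most 5 beads per colour (olive, aqua run out sooner): 5 + 5 + 5 + 4 + 5 + 5 + 4 + 5 = 38 beads and still no colour has 6.
By the pigeonhole principle, one more bead lands in a colour already at 5, so 39 draws are enough and 38 are not.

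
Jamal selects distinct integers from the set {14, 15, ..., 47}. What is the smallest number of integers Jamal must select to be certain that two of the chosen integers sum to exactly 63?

19

Group the elements by complementary pair {x, 63−x}: {16,47}, {17,46}, {18,45}, …, giving 16 two-element pairs and 2 integers whose partner 63−x falls outside [14,47].
By the pigeonhole principle, treating each of those 18 groups as a pigeonhole, one can pick one integer per group — 18 integers — with no two summing to 63.
The 19th integer lands in an occupied pair, forcing a sum of 63.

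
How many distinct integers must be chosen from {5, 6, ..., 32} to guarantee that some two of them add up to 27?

Group the elements by complementary pair {x, 27−x}: {5,22}, {6,21}, {7,20}, …, giving 9 two-element pairs and 10 integers whose partner 27−x falls outside [5,32].
Pigeonhole: treating each of those 19 groups as a pigeonhole, one can pick one integer per group — 19 integers — with no two summing to 27.
The 20th integer lands in an occupied pair, forcing a sum of 27.

20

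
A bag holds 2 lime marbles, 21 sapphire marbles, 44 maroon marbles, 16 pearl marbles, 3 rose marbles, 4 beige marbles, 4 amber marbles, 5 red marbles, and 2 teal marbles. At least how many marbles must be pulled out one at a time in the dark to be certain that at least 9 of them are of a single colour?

An adversary could hand out at most 8 marbles per colour (6 colours run out sooner): 2 + 8 + 8 + 8 + 3 + 4 + 4 + 5 + 2 = 44 marbles and still no colour has 9.
By pigeonhole, one more marble lands in a colour already at 8, so 45 draws are enough and 44 are not.

45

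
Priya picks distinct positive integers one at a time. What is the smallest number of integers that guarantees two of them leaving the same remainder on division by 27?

28

Pigeonhole: the 27 residue classes mod 27 are the pigeonholes.
With 27 integers one could put 1 in each residue class and have no class reach 2.
The 28th integer pushes some class to 2, so 27·1 + 1 = 28.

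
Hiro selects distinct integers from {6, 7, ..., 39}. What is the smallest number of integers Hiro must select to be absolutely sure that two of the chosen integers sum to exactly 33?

A set avoiding the sum 33 can contain at most one of each pair {x, 33−x}, plus the 12 elements whose complement lies outside the range.
The integers 17, …, 39 (23 of them) are such a set: any two sum to at least 17+18 = 35 > 33.
Any 24th integer completes one of the 11 pairs, so 24 choices force a sum of 33.

24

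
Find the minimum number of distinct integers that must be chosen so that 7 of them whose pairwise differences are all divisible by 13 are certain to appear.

Integers whose pairwise differences are multiples of 13 are exactly those sharing a remainder mod 13. The 13 residue classes mod 13 are the pigeonholes.
With 78 integers one could put 6 in each residue class and have no class reach 7.
The 79th integer pushes some class to 7, so 13·6 + 1 = 79.

79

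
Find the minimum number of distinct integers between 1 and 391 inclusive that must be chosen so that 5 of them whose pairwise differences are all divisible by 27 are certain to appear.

Integers whose pairwise differences are multiples of 27 are exactly those sharing a remainder mod 27. By pigeonhole, the 27 residue classes mod 27 are the pigeonholes.
With 108 integers one could put 4 in each residue class and have no class reach 5.
The 109th integer pushes some class to 5, so 27·4 + 1 = 109.

109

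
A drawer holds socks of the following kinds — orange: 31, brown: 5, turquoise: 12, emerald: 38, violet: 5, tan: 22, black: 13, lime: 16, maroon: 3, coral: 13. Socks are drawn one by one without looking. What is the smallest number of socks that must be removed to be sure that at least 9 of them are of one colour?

70

The 10 colours are the holes; the socks drawn are the pigeons.
To avoid 9 of any one colour, the worst case takes at most 8 of each colour, or every sock of a colour that has fewer than 8.
That gives 8 + 5 + 8 + 8 + 5 + 8 + 8 + 8 + 3 + 8 = 69 socks with no colour reaching 9.
The next sock forces some colour to 9, so 69 + 1 = 70.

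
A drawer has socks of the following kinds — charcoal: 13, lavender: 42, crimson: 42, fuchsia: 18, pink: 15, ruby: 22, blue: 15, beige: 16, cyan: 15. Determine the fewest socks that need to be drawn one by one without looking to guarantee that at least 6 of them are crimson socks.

162

In the worst case for collecting crimson socks, every non-crimson sock comes out first.
There are 13 + 42 + 18 + 15 + 22 + 15 + 16 + 15 = 156 non-crimson socks altogether.
After those, each further sock must be crimson, so 156 + 6 = 162 draws guarantee 6 crimson socks.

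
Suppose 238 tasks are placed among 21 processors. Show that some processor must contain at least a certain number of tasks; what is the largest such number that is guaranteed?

The 21 processors are the holes and the 238 tasks are the pigeons.
If every processor held at most 11 tasks, the total would be at most 21 × 11 = 231, which is less than 238.
So some processor holds at least ⌈238/21⌉ = 12 tasks.

12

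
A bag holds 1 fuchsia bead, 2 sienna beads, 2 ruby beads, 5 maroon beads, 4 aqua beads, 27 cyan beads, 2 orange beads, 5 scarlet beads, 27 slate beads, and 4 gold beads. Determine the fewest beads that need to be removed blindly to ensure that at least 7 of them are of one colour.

38

By the pigeonhole principle, put each drawn bead into a box by colour. The largest draw with every box below 7 takes min(count, 6) from each colour; colours with fewer than 6 contribute all they have.
Σ min(cᵢ, 6) = 1 + 2 + 2 + 5 + 4 + 6 + 2 + 5 + 6 + 4 = 37.
Draw number 37 + 1 = 38 must push one box to 7.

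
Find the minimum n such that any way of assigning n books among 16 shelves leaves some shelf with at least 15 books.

225

With 224 books one could put exactly 14 in each of the 16 shelves, and no shelf would reach 15.
Pigeonhole: one more book must land in a shelf that already has 14, giving it 15.
So 16 × 14 + 1 = 225 books are required.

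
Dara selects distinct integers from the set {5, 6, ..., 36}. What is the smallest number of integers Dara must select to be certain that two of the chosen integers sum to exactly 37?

Group the elements by complementary pair {x, 37−x}: {5,32}, {6,31}, {7,30}, …, giving 14 two-element pairs and 4 integers whose partner 37−x falls outside [5,36].
By pigeonhole, treating each of those 18 groups as a pigeonhole, one can pick one integer per group — 18 integers — with no two summing to 37.
The 19th integer lands in an occupied pair, forcing a sum of 37.

19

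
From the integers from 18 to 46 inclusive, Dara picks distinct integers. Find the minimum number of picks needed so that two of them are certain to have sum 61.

Two chosen integers sum to 61 exactly when both halves of some pair {x, 61−x} with 18 ≤ x ≤ 61−x ≤ 43 are chosen — 13 such pairs.
The remaining 3 elements (those with no distinct partner in range) can never complete a 61-sum, so the worst case takes all of them and one from each pair: 3 + 13 = 16.
The 17th integer has to be the second member of some pair, so 16 + 1 = 17.

17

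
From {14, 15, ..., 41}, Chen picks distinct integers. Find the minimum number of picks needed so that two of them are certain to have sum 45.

20

Two chosen integers sum to 45 exactly when both halves of some pair {x, 45−x} with 14 ≤ x ≤ 45−x ≤ 31 are chosen — 9 such pairs.
The remaining 10 elements (those with no distinct partner in range) can never complete a 45-sum, so the worst case takes all of them and one from each pair: 10 + 9 = 19.
The 20th integer has to be the second member of some pair, so 19 + 1 = 20.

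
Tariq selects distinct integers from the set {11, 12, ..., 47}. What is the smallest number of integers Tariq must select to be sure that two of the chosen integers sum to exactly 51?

Group the elements by complementary pair {x, 51−x}: {11,40}, {12,39}, {13,38}, …, giving 15 two-element pairs and 7 integers whose partner 51−x falls outside [11,47].
Treating each of those 22 groups as a pigeonhole, one can pick one integer per group — 22 integers — with no two summing to 51.
The 23rd integer lands in an occupied pair, forcing a sum of 51.

23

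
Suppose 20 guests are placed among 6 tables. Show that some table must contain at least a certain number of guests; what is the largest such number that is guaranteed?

The 6 tables are the holes and the 20 guests are the pigeons.
If every table held at most 3 guests, the total would be at most 6 × 3 = 18, which is less than 20.
So some table holds at least ⌈20/6⌉ = 4 guests.

4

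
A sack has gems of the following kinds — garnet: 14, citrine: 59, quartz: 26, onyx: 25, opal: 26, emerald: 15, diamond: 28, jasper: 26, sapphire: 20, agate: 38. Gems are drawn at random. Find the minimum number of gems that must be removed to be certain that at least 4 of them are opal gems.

255

In the worst case for collecting opal gems, every non-opal gem comes out first.
There are 14 + 59 + 26 + 25 + 15 + 28 + 26 + 20 + 38 = 251 non-opal gems altogether.
After those, each further gem must be opal, so 251 + 4 = 255 draws guarantee 4 opal gems.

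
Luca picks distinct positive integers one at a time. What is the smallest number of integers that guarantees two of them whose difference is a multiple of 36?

37

Integers whose pairwise differences are multiples of 36 are exactly those sharing a remainder mod 36. By the pigeonhole principle, the 36 residue classes mod 36 are the pigeonholes.
With 36 integers one could put 1 in each residue class and have no class reach 2.
The 37th integer pushes some class to 2, so 36·1 + 1 = 37.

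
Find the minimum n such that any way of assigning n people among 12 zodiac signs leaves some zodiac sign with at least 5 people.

With 48 people one could put exactly 4 in each of the 12 zodiac signs, and no zodiac sign would reach 5.
By pigeonhole, one more person must land in a zodiac sign that already has 4, giving it 5.
So 12 × 4 + 1 = 49 people are required.

49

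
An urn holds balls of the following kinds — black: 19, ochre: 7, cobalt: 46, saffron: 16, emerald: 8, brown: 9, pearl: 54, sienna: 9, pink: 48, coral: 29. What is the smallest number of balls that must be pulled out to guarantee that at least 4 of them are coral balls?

220

In the worst case for collecting coral balls, every non-coral ball comes out first.
There are 19 + 7 + 46 + 16 + 8 + 9 + 54 + 9 + 48 = 216 non-coral balls altogether.
After those, each further ball must be coral, so 216 + 4 = 220 draws guarantee 4 coral balls.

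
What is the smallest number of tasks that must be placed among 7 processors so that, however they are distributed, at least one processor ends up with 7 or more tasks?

43

With 42 tasks one could put exactly 6 in each of the 7 processors, and no processor would reach 7.
One more task must land in a processor that already has 6, giving it 7.
So 7 × 6 + 1 = 43 tasks are required.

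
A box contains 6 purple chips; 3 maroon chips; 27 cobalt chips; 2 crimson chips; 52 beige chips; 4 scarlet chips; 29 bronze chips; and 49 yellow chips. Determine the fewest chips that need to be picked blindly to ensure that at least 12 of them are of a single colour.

An adversary could hand out at most 11 chips per colour (4 colours run out sooner): 6 + 3 + 11 + 2 + 11 + 4 + 11 + 11 = 59 chips and still no colour has 12.
One more chip lands in a colour already at 11, so 60 draws are enough and 59 are not.

60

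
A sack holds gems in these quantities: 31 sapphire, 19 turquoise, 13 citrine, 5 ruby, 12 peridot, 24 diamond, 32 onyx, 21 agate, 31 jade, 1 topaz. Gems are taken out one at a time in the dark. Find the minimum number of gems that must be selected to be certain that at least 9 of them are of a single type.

An adversary could hand out at most 8 gems per type (ruby, topaz run out sooner): 8 + 8 + 8 + 5 + 8 + 8 + 8 + 8 + 8 + 1 = 70 gems and still no type has 9.
One more gem lands in a type already at 8, so 71 draws are enough and 70 are not.

71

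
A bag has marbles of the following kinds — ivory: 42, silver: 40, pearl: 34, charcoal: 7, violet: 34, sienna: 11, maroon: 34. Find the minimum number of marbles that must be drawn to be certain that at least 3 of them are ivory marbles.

In the worst case for collecting ivory marbles, every non-ivory marble comes out first.
There are 40 + 34 + 7 + 34 + 11 + 34 = 160 non-ivory marbles altogether.
After those, each further marble must be ivory, so 160 + 3 = 163 draws guarantee 3 ivory marbles.

163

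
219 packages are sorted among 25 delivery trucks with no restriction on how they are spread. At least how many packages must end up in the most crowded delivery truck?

9

By pigeonhole, the 25 delivery trucks are the holes and the 219 packages are the pigeons.
If every delivery truck held at most 8 packages, the total would be at most 25 × 8 = 200, which is less than 219.
So some delivery truck holds at least ⌈219/25⌉ = 9 packages.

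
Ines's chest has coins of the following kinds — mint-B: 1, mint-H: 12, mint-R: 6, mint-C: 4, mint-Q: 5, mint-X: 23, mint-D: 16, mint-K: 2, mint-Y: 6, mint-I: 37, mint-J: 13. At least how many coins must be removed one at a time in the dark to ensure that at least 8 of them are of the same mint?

60

The 11 mints are the holes; the coins drawn are the pigeons.
To avoid 8 of any one mint, the worst case takes at most 7 of each mint, or every coin of a mint that has fewer than 7.
That gives 1 + 7 + 6 + 4 + 5 + 7 + 7 + 2 + 6 + 7 + 7 = 59 coins with no mint reaching 8.
The next coin forces some mint to 8, so 59 + 1 = 60.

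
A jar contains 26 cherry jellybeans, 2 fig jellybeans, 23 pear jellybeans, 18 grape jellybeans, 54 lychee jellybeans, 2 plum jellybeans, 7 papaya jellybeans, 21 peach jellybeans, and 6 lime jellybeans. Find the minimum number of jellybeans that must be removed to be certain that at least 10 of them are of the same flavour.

63

An adversary could hand out at most 9 jellybeans per flavour (4 flavours run out sooner): 9 + 2 + 9 + 9 + 9 + 2 + 7 + 9 + 6 = 62 jellybeans and still no flavour has 10.
By the pigeonhole principle, one more jellybean lands in a flavour already at 9, so 63 draws are enough and 62 are not.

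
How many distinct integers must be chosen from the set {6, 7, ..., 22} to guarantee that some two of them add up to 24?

Group the elements by complementary pair {x, 24−x}: {6,18}, {7,17}, {8,16}, …, giving 6 two-element pairs, the single value 12 (it cannot pair with itself since the integers are distinct), and 4 integers whose partner 24−x falls outside [6,22].
Pigeonhole: treating each of those 11 groups as a pigeonhole, one can pick one integer per group — 11 integers — with no two summing to 24.
The 12th integer lands in an occupied pair, forcing a sum of 24.

12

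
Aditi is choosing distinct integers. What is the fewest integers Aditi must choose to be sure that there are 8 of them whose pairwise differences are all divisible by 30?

Integers whose pairwise differences are multiples of 30 are exactly those sharing a remainder mod 30. Pigeonhole: the 30 residue classes mod 30 are the pigeonholes.
With 210 integers one could put 7 in each residue class and have no class reach 8.
The 211th integer pushes some class to 8, so 30·7 + 1 = 211.

211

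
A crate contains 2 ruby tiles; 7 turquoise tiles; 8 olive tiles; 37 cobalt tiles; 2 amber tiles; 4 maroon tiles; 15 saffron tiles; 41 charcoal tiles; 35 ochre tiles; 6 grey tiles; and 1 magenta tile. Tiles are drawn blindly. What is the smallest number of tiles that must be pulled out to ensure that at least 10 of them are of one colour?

The 11 colours are the holes; the tiles drawn are the pigeons.
To avoid 10 of any one colour, the worst case takes at most 9 of each colour, or every tile of a colour that has fewer than 9.
That gives 2 + 7 + 8 + 9 + 2 + 4 + 9 + 9 + 9 + 6 + 1 = 66 tiles with no colour reaching 10.
The next tile forces some colour to 10, so 66 + 1 = 67.

67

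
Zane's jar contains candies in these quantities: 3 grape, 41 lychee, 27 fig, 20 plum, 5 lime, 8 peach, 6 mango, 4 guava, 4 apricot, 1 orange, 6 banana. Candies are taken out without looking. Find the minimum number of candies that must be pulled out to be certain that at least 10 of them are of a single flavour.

Pigeonhole: put each drawn candy into a box by flavour. The largest draw with every box below 10 takes min(count, 9) from each flavour; flavours with fewer than 9 contribute all they have.
Σ min(cᵢ, 9) = 3 + 9 + 9 + 9 + 5 + 8 + 6 + 4 + 4 + 1 + 6 = 64.
Draw number 64 + 1 = 65 must push one box to 10.

65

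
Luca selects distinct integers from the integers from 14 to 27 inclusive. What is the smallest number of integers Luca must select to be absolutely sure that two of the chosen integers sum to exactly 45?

10

A set avoiding the sum 45 can contain at most one of each pair {x, 45−x}, plus the 4 elements whose complement lies outside the range.
The integers 14, …, 22 (9 of them) are such a set: any two sum to at least 14+15 = 29 and at most 21+22 = 43 < 45.
Any 10th integer completes one of the 5 pairs, so 10 choices force a sum of 45.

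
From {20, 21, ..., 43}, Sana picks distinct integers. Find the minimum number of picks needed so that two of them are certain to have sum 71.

Two chosen integers sum to 71 exactly when both halves of some pair {x, 71−x} with 28 ≤ x ≤ 71−x ≤ 43 are chosen — 8 such pairs.
The remaining 8 elements (those with no distinct partner in range) can never complete a 71-sum, so the worst case takes all of them and one from each pair: 8 + 8 = 16.
By pigeonhole, the 17th integer has to be the second member of some pair, so 16 + 1 = 17.

17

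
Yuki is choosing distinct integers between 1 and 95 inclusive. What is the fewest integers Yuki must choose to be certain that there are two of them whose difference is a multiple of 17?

Integers whose pairwise differences are multiples of 17 are exactly those sharing a remainder mod 17. By the pigeonhole principle, the 17 residue classes mod 17 are the pigeonholes.
With 17 integers one could put 1 in each residue class and have no class reach 2.
The 18th integer pushes some class to 2, so 17·1 + 1 = 18.

18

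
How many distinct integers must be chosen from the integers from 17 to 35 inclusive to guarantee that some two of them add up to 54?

12

Two chosen integers sum to 54 exactly when both halves of some pair {x, 54−x} with 19 ≤ x ≤ 54−x ≤ 35 are chosen — 8 such pairs.
The remaining 3 elements (those with no distinct partner in range) can never complete a 54-sum, so the worst case takes all of them and one from each pair: 3 + 8 = 11.
By the pigeonhole principle, the 12th integer has to be the second member of some pair, so 11 + 1 = 12.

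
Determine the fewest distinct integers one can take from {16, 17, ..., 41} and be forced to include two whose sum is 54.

16

Group the elements by complementary pair {x, 54−x}: {16,38}, {17,37}, {18,36}, …, giving 11 two-element pairs, the single value 27 (it cannot pair with itself since the integers are distinct), and 3 integers whose partner 54−x falls outside [16,41].
By the pigeonhole principle, treating each of those 15 groups as a pigeonhole, one can pick one integer per group — 15 integers — with no two summing to 54.
The 16th integer lands in an occupied pair, forcing a sum of 54.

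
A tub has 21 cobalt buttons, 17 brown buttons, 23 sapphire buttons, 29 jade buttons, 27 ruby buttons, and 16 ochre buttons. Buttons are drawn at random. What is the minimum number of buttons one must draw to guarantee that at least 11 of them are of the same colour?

An adversary could hand out at most 10 buttons per colour: 10 + 10 + 10 + 10 + 10 + 10 = 60 buttons and still no colour has 11.
By pigeonhole, one more button lands in a colour already at 10, so 61 draws are enough and 60 are not.

61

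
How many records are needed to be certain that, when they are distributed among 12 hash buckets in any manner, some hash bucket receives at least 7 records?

73

With 72 records one could put exactly 6 in each of the 12 hash buckets, and no hash bucket would reach 7.
Pigeonhole: one more record must land in a hash bucket that already has 6, giving it 7.
So 12 × 6 + 1 = 73 records are required.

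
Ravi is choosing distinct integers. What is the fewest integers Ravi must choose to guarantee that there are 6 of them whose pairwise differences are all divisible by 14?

71

Integers whose pairwise differences are multiples of 14 are exactly those sharing a remainder mod 14. By the pigeonhole principle, the 14 residue classes mod 14 are the pigeonholes.
With 70 integers one could put 5 in each residue class and have no class reach 6.
The 71st integer pushes some class to 6, so 14·5 + 1 = 71.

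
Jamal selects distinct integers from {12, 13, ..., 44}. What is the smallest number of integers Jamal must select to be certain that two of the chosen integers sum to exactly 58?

19

A set avoiding the sum 58 can contain at most one of each pair {x, 58−x}, plus the 3 elements whose complement lies outside the range or equal to its own complement.
The integers 12, …, 29 (18 of them) are such a set: any two sum to at least 12+13 = 25 and at most 28+29 = 57 < 58.
Any 19th integer completes one of the 15 pairs, so 19 choices force a sum of 58.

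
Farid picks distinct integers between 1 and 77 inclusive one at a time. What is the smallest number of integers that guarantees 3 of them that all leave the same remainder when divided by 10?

21

The 10 residue classes mod 10 are the pigeonholes.
With 20 integers one could put 2 in each residue class and have no class reach 3.
The 21st integer pushes some class to 3, so 10·2 + 1 = 21.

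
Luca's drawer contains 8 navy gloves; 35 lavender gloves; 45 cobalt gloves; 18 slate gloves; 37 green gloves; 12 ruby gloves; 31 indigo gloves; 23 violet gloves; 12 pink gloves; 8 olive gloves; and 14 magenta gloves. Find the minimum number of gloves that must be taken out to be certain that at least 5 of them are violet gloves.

225

In the worst case for collecting violet gloves, every non-violet glove comes out first.
There are 8 + 35 + 45 + 18 + 37 + 12 + 31 + 12 + 8 + 14 = 220 non-violet gloves altogether.
After those, each further glove must be violet, so 220 + 5 = 225 draws guarantee 5 violet gloves.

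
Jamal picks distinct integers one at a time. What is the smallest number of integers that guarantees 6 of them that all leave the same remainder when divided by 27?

The 27 residue classes mod 27 are the pigeonholes.
With 135 integers one could put 5 in each residue class and have no class reach 6.
The 136th integer pushes some class to 6, so 27·5 + 1 = 136.

136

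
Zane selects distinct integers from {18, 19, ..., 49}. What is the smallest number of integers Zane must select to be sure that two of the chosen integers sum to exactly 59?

Two chosen integers sum to 59 exactly when both halves of some pair {x, 59−x} with 18 ≤ x ≤ 59−x ≤ 41 are chosen — 12 such pairs.
The remaining 8 elements (those with no distinct partner in range) can never complete a 59-sum, so the worst case takes all of them and one from each pair: 8 + 12 = 20.
The 21st integer has to be the second member of some pair, so 20 + 1 = 21.

21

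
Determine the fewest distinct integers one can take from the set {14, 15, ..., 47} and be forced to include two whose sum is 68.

22

A set avoiding the sum 68 can contain at most one of each pair {x, 68−x}, plus the 8 elements whose complement lies outside the range or equal to its own complement.
The integers 14, …, 34 (21 of them) are such a set: any two sum to at least 14+15 = 29 and at most 33+34 = 67 < 68.
By pigeonhole, any 22nd integer completes one of the 13 pairs, so 22 choices force a sum of 68.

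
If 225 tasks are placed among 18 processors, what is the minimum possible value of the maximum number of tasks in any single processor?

13

The 18 processors are the holes and the 225 tasks are the pigeons.
If every processor held at most 12 tasks, the total would be at most 18 × 12 = 216, which is less than 225.
So some processor holds at least ⌈225/18⌉ = 13 tasks.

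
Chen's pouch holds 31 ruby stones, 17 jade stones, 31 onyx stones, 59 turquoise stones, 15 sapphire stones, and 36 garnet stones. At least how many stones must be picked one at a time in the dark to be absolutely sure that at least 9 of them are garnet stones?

162

In the worst case for collecting garnet stones, every non-garnet stone comes out first.
There are 31 + 17 + 31 + 59 + 15 = 153 non-garnet stones altogether.
After those, each further stone must be garnet, so 153 + 9 = 162 draws guarantee 9 garnet stones.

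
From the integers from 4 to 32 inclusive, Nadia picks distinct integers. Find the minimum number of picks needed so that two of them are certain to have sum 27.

Group the elements by complementary pair {x, 27−x}: {4,23}, {5,22}, {6,21}, …, giving 10 two-element pairs and 9 integers whose partner 27−x falls outside [4,32].
Pigeonhole: treating each of those 19 groups as a pigeonhole, one can pick one integer per group — 19 integers — with no two summing to 27.
The 20th integer lands in an occupied pair, forcing a sum of 27.

20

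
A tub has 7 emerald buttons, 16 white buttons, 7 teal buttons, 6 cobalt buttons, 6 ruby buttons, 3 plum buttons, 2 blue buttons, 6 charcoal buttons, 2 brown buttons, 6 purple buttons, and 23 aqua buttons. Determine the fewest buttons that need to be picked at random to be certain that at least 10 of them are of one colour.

64

Put each drawn button into a box by colour. The largest draw with every box below 10 takes min(count, 9) from each colour; colours with fewer than 9 contribute all they have.
Σ min(cᵢ, 9) = 7 + 9 + 7 + 6 + 6 + 3 + 2 + 6 + 2 + 6 + 9 = 63.
Draw number 63 + 1 = 64 must push one box to 10.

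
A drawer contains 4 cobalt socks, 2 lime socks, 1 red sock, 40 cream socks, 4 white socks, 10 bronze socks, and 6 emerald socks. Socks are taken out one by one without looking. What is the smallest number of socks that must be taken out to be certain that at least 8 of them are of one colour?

32

The 7 colours are the holes; the socks drawn are the pigeons.
To avoid 8 of any one colour, the worst case takes at most 7 of each colour, or every sock of a colour that has fewer than 7.
That gives 4 + 2 + 1 + 7 + 4 + 7 + 6 = 31 socks with no colour reaching 8.
The next sock forces some colour to 8, so 31 + 1 = 32.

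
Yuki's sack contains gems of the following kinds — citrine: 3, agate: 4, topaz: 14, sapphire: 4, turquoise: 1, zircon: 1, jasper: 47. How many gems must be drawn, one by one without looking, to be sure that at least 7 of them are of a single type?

By the pigeonhole principle, the 7 types are the holes; the gems drawn are the pigeons.
To avoid 7 of any one type, the worst case takes at most 6 of each type, or every gem of a type that has fewer than 6.
That gives 3 + 4 + 6 + 4 + 1 + 1 + 6 = 25 gems with no type reaching 7.
The next gem forces some type to 7, so 25 + 1 = 26.

26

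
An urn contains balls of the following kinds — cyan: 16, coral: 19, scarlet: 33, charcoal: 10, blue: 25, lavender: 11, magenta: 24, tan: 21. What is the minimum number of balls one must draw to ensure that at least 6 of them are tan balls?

In the worst case for collecting tan balls, every non-tan ball comes out first.
There are 16 + 19 + 33 + 10 + 25 + 11 + 24 = 138 non-tan balls altogether.
After those, each further ball must be tan, so 138 + 6 = 144 draws guarantee 6 tan balls.

144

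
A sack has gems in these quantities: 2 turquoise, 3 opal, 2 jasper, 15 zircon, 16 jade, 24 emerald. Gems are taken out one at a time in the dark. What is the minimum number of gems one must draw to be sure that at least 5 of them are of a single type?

20

An adversary could hand out at most 4 gems per type (turquoise, opal, jasper run out sooner): 2 + 3 + 2 + 4 + 4 + 4 = 19 gems and still no type has 5.
By the pigeonhole principle, one more gem lands in a type already at 4, so 20 draws are enough and 19 are not.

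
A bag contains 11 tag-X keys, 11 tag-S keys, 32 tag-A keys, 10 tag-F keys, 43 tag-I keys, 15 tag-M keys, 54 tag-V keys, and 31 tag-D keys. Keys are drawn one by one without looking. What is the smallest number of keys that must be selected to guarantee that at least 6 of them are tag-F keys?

In the worst case for collecting tag-F keys, every non-tag-F key comes out first.
There are 11 + 11 + 32 + 43 + 15 + 54 + 31 = 197 non-tag-F keys altogether.
After those, each further key must be tag-F, so 197 + 6 = 203 draws guarantee 6 tag-F keys.

203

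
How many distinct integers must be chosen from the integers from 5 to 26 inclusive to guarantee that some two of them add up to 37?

15

A set avoiding the sum 37 can contain at most one of each pair {x, 37−x}, plus the 6 elements whose complement lies outside the range.
The integers 5, …, 18 (14 of them) are such a set: any two sum to at least 5+6 = 11 and at most 17+18 = 35 < 37.
By the pigeonhole principle, any 15th integer completes one of the 8 pairs, so 15 choices force a sum of 37.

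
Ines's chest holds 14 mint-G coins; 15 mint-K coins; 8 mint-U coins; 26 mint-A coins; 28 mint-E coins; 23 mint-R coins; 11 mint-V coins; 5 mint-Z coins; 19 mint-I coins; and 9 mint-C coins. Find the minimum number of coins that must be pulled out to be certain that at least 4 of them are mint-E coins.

In the worst case for collecting mint-E coins, every non-mint-E coin comes out first.
There are 14 + 15 + 8 + 26 + 23 + 11 + 5 + 19 + 9 = 130 non-mint-E coins altogether.
After those, each further coin must be mint-E, so 130 + 4 = 134 draws guarantee 4 mint-E coins.

134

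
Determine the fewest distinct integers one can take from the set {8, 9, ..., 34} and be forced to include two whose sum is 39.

16

A set avoiding the sum 39 can contain at most one of each pair {x, 39−x}, plus the 3 elements whose complement lies outside the range.
The integers 20, …, 34 (15 of them) are such a set: any two sum to at least 20+21 = 41 > 39.
Any 16th integer completes one of the 12 pairs, so 16 choices force a sum of 39.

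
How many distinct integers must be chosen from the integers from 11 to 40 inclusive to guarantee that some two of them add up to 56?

Two chosen integers sum to 56 exactly when both halves of some pair {x, 56−x} with 16 ≤ x ≤ 56−x ≤ 40 are chosen — 12 such pairs.
The remaining 6 elements (those with no distinct partner in range) can never complete a 56-sum, so the worst case takes all of them and one from each pair: 6 + 12 = 18.
Pigeonhole: the 19th integer has to be the second member of some pair, so 18 + 1 = 19.

19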